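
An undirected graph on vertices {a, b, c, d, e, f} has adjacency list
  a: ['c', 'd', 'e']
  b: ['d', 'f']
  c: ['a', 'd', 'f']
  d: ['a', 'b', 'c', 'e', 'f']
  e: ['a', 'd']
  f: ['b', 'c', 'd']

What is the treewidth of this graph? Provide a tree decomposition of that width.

Treewidth 2.
Bags: B1 = {b, d, f}  B2 = {c, d, f}  B3 = {a, c, d}  B4 = {a, d, e}
Tree: B1–B2, B2–B3, B3–B4

Every bag has size at most 3, so the width is 3 − 1 = 2 and tw(G) ≤ 2. Conversely, {a, d, e} is a clique of size 3, and the vertices of any clique must share a bag in every tree decomposition; so some bag has ≥ 3 vertices and tw(G) ≥ 2. Therefore the treewidth is 2.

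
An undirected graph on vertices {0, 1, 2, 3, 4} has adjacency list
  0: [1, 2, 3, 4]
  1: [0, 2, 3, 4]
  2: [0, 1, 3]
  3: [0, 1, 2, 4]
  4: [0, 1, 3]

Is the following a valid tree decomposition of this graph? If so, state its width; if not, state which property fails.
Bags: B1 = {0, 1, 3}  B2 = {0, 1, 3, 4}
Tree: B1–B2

A tree decomposition must satisfy three properties: every vertex lies in some bag; for every edge, both endpoints lie together in some bag; and for every vertex, the bags containing it form a connected subtree. Here vertex 2 appears in no bag, so the decomposition is invalid.

No — vertex 2 appears in no bag.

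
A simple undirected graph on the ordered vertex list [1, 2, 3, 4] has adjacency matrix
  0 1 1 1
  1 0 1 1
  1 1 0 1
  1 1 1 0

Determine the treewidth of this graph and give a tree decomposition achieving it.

A single bag containing all 4 vertices is trivially a valid decomposition of width 3. Conversely, {1, 2, 3, 4} is a clique of size 4, and the vertices of any clique must share a bag in every tree decomposition; so some bag has ≥ 4 vertices and tw(G) ≥ 3. Hence tw(G) = 3 exactly.

Treewidth 3.
Bags: B1 = {1, 2, 3, 4}
Tree: (single bag)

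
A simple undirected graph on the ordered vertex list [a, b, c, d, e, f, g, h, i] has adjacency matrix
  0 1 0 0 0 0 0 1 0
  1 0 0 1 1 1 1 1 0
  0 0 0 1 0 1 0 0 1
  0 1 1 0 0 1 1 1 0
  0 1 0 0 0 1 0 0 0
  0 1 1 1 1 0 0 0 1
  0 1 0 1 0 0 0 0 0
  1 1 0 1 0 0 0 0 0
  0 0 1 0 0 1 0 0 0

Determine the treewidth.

2

A width-2 tree decomposition is:
Bags: B1 = {b, d, g}  B2 = {b, d, h}  B3 = {b, d, f}  B4 = {c, d, f}  B5 = {b, e, f}  B6 = {a, b, h}  B7 = {c, f, i}
Tree: B1–B2, B2–B3, B3–B4, B3–B5, B2–B6, B4–B7
Each bag holds 3 vertices, so the decomposition has width 2, which upper-bounds the treewidth. For the lower bound, the 3 vertices {c, d, f} are pairwise adjacent, and any tree decomposition puts a clique entirely inside one bag — forcing width ≥ 2. Hence tw(G) = 2 exactly.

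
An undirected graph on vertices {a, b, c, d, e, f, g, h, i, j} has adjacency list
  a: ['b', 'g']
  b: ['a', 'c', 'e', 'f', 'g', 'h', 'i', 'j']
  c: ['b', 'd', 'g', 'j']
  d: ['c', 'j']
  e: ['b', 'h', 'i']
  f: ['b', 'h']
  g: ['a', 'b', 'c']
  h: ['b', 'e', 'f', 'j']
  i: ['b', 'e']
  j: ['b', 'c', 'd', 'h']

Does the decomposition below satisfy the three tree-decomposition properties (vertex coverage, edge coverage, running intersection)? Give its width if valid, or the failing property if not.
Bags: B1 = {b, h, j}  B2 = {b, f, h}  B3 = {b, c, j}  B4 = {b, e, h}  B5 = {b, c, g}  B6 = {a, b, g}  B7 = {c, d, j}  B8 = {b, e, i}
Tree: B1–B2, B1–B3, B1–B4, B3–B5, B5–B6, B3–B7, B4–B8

Yes; width 2.

Vertex coverage: the bags together contain {a, b, c, d, e, f, g, h, i, j}, the full vertex set. Edge coverage: each edge of G has both endpoints in at least one bag. Running intersection: for every vertex, the bags containing it form a connected subtree. All three properties hold, so this is a valid tree decomposition of width max|bag| − 1 = 2, and hence tw(G) ≤ 2.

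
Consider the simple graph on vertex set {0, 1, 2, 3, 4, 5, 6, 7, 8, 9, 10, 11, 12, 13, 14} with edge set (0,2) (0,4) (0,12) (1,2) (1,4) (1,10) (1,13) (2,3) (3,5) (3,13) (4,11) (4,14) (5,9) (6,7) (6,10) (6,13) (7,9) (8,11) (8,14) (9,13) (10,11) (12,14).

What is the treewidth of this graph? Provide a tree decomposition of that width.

Treewidth 3.
Bags: B1 = {3, 5, 7, 9}  B2 = {3, 7, 9, 13}  B3 = {3, 6, 7, 13}  B4 = {2, 3, 6, 13}  B5 = {1, 2, 6, 13}  B6 = {1, 2, 6, 10}  B7 = {0, 1, 2, 10}  B8 = {0, 1, 4, 10}  B9 = {0, 4, 10, 11}  B10 = {0, 4, 11, 12}  B11 = {4, 11, 12, 14}  B12 = {8, 11, 12, 14}
Tree: B1–B2, B2–B3, B3–B4, B4–B5, B5–B6, B6–B7, B7–B8, B8–B9, B9–B10, B10–B11, B11–B12

Each bag holds 4 vertices, so the decomposition has width 3, which upper-bounds the treewidth. For the lower bound: the 4 vertex sets {5,7,9}, {3}, {13}, {1,2,6,10} are disjoint, each induces a connected subgraph, and every pair is joined by at least one edge of G. Contracting each set to a single vertex therefore yields K_{4} as a minor, and since treewidth is minor-monotone, tw(G) ≥ tw(K_{4}) = 3. Hence tw(G) = 3 exactly.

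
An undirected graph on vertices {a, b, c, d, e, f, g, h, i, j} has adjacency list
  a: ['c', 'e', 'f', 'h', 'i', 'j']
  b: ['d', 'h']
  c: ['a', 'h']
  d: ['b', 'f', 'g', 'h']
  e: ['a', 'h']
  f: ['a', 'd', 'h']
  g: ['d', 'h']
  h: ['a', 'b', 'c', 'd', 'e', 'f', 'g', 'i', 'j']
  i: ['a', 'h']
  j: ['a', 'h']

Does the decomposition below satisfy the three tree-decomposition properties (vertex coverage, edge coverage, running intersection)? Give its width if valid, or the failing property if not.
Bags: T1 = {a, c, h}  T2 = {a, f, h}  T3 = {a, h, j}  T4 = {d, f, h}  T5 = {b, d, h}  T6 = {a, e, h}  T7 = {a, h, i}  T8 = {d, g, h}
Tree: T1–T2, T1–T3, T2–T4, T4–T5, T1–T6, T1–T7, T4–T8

Every vertex of G appears in some bag (union = {a, b, c, d, e, f, g, h, i, j}); every edge is covered by a bag; and for each vertex v the set of bags containing v is connected in the bag tree. The decomposition is therefore valid. The largest bag has 3 vertices, so the width is 2.

Yes; width 2.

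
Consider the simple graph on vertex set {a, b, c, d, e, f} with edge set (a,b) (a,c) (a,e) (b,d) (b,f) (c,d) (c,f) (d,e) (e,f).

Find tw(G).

A width-3 tree decomposition is:
Bags: B1 = {a, c, d, f}  B2 = {a, d, e, f}  B3 = {a, b, d, f}
Tree: B1–B2, B2–B3
Every bag has size at most 4, so the width is 4 − 1 = 3 and tw(G) ≤ 3. For the lower bound: the 4 vertex sets {c,d}, {a,e}, {f}, {b} are disjoint, each induces a connected subgraph, and every pair is joined by at least one edge of G. Contracting each set to a single vertex therefore yields K_{4} as a minor, and since treewidth is minor-monotone, tw(G) ≥ tw(K_{4}) = 3. Combining the bounds, tw(G) = 3.

3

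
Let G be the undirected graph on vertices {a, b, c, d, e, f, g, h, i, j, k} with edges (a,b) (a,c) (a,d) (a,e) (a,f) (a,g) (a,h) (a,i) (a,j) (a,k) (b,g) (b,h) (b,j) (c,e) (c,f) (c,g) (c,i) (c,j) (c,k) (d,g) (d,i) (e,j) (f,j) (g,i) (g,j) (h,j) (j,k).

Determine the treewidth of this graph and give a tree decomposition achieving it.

The largest bag has 4 vertices, giving width 3; this decomposition certifies tw(G) ≤ 3. On the other hand G contains the 4-clique {a, d, g, i}. A clique must lie in a single bag of any decomposition, so no decomposition can have width below 3. The upper and lower bounds meet at 3, so that is the treewidth.

Treewidth 3.
One such decomposition:
Bags: B1 = {a, c, g, j}  B2 = {a, c, f, j}  B3 = {a, c, e, j}  B4 = {a, b, g, j}  B5 = {a, c, j, k}  B6 = {a, c, g, i}  B7 = {a, b, h, j}  B8 = {a, d, g, i}
Tree: B1–B2, B1–B3, B1–B4, B1–B5, B1–B6, B4–B7, B6–B8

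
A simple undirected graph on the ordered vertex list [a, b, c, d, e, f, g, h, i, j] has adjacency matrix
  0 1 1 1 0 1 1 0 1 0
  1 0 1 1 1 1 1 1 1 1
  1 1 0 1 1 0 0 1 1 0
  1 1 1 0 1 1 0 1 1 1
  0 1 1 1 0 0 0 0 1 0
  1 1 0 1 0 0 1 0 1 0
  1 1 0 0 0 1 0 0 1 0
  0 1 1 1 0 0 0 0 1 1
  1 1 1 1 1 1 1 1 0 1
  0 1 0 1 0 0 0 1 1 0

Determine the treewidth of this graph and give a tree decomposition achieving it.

Every bag has size at most 5, so the width is 5 − 1 = 4 and tw(G) ≤ 4. Conversely, {b, d, h, i, j} is a clique of size 5, and the vertices of any clique must share a bag in every tree decomposition; so some bag has ≥ 5 vertices and tw(G) ≥ 4. Combining the bounds, tw(G) = 4.

Treewidth 4.
Bags: B1 = {a, b, c, d, i}  B2 = {b, c, d, h, i}  B3 = {a, b, d, f, i}  B4 = {a, b, f, g, i}  B5 = {b, c, d, e, i}  B6 = {b, d, h, i, j}
Tree: B1–B2, B1–B3, B3–B4, B2–B5, B2–B6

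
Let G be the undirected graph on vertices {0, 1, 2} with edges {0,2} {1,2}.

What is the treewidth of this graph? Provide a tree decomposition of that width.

Each bag holds 2 vertices, so the decomposition has width 1, which upper-bounds the treewidth. Any graph with an edge has treewidth ≥ 1, and G has the edge 2–1. Therefore the treewidth is 1.

Treewidth 1.
One such decomposition:
Bags: B1 = {1, 2}  B2 = {0, 2}
Tree: B1–B2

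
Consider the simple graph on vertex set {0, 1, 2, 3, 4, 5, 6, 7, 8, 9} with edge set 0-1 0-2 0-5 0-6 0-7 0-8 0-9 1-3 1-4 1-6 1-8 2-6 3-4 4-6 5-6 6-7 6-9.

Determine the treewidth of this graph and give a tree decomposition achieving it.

Treewidth 2.
Bags: B1 = {0, 1, 6}  B2 = {0, 1, 8}  B3 = {1, 4, 6}  B4 = {0, 2, 6}  B5 = {0, 6, 7}  B6 = {0, 5, 6}  B7 = {0, 6, 9}  B8 = {1, 3, 4}
Tree: B1–B2, B1–B3, B1–B4, B1–B5, B4–B6, B5–B7, B3–B8

The largest bag has 3 vertices, giving width 2; this decomposition certifies tw(G) ≤ 2. Conversely, {0, 1, 8} is a clique of size 3, and the vertices of any clique must share a bag in every tree decomposition; so some bag has ≥ 3 vertices and tw(G) ≥ 2. Combining the bounds, tw(G) = 2.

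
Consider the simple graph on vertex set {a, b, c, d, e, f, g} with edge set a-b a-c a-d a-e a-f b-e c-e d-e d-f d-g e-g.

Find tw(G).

A width-2 tree decomposition is:
Bags: B1 = {a, d, e}  B2 = {d, e, g}  B3 = {a, b, e}  B4 = {a, d, f}  B5 = {a, c, e}
Tree: B1–B2, B1–B3, B1–B4, B3–B5
Each bag holds 3 vertices, so the decomposition has width 2, which upper-bounds the treewidth. For the lower bound, the 3 vertices {d, e, g} are pairwise adjacent, and any tree decomposition puts a clique entirely inside one bag — forcing width ≥ 2. The upper and lower bounds meet at 2, so that is the treewidth.

2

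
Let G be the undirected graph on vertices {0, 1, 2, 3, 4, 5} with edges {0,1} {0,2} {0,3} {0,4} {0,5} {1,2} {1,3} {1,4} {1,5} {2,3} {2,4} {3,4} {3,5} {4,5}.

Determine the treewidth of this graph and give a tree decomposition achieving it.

Every bag has size at most 5, so the width is 5 − 1 = 4 and tw(G) ≤ 4. For the lower bound, the 5 vertices {0, 1, 2, 3, 4} are pairwise adjacent, and any tree decomposition puts a clique entirely inside one bag — forcing width ≥ 4. Hence tw(G) = 4 exactly.

Treewidth 4.
One optimal decomposition is:
Bags: B1 = {0, 1, 2, 3, 4}  B2 = {0, 1, 3, 4, 5}
Tree: B1–B2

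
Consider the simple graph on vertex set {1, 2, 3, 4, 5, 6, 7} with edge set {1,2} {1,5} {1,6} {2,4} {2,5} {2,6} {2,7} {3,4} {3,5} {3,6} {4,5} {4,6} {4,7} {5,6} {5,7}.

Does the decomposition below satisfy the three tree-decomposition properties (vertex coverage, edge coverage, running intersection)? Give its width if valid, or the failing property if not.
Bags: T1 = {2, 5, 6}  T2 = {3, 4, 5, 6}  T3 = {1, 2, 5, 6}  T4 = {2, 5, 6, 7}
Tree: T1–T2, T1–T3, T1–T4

No — edge (4,2) lies in no bag.

A tree decomposition must satisfy three properties: every vertex lies in some bag; for every edge, both endpoints lie together in some bag; and for every vertex, the bags containing it form a connected subtree. Here edge (4,2) lies in no bag, so the decomposition is invalid.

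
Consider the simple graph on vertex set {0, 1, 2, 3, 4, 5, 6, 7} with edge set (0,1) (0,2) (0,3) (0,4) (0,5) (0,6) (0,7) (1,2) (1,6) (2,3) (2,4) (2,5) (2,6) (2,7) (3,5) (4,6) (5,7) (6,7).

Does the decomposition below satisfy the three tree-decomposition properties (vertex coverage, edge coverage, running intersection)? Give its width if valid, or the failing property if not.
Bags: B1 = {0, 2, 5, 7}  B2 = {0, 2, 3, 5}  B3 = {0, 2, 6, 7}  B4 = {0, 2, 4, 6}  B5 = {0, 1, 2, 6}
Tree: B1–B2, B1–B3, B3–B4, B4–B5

Vertex coverage: the bags together contain {0, 1, 2, 3, 4, 5, 6, 7}, the full vertex set. Edge coverage: each edge of G has both endpoints in at least one bag. Running intersection: for every vertex, the bags containing it form a connected subtree. All three properties hold, so this is a valid tree decomposition of width max|bag| − 1 = 3, and hence tw(G) ≤ 3.

Yes; width 3.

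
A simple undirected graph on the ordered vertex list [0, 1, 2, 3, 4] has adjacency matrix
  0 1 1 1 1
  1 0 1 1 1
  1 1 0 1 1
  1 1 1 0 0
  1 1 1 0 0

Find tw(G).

A width-3 tree decomposition is:
Bags: B1 = {0, 1, 2, 3}  B2 = {0, 1, 2, 4}
Tree: B1–B2
Every bag has size at most 4, so the width is 4 − 1 = 3 and tw(G) ≤ 3. For the lower bound, the 4 vertices {0, 1, 2, 3} are pairwise adjacent, and any tree decomposition puts a clique entirely inside one bag — forcing width ≥ 3. The upper and lower bounds meet at 3, so that is the treewidth.

3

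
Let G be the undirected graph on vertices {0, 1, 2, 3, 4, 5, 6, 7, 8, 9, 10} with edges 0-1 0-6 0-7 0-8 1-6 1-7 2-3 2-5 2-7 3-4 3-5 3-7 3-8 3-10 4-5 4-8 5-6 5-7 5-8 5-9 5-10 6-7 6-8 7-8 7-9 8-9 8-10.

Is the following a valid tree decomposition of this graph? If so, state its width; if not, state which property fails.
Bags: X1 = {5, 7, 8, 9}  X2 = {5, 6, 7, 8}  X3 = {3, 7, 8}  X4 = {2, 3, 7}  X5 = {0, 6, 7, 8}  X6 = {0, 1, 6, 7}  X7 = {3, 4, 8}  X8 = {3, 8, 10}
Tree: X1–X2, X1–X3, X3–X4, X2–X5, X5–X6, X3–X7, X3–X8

A tree decomposition must satisfy three properties: every vertex lies in some bag; for every edge, both endpoints lie together in some bag; and for every vertex, the bags containing it form a connected subtree. Here edge (5,3) lies in no bag, so the decomposition is invalid.

No — edge (5,3) lies in no bag.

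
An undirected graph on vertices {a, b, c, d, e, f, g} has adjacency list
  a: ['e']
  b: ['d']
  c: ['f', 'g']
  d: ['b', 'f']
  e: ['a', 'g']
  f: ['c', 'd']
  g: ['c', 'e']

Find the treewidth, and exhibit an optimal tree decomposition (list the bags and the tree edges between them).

The largest bag has 2 vertices, giving width 1; this decomposition certifies tw(G) ≤ 1. Any graph with an edge has treewidth ≥ 1, and G has the edge b–d. Hence tw(G) = 1 exactly.

Treewidth 1.
One optimal decomposition is:
Bags: B1 = {b, d}  B2 = {d, f}  B3 = {c, f}  B4 = {c, g}  B5 = {e, g}  B6 = {a, e}
Tree: B1–B2, B2–B3, B3–B4, B4–B5, B5–B6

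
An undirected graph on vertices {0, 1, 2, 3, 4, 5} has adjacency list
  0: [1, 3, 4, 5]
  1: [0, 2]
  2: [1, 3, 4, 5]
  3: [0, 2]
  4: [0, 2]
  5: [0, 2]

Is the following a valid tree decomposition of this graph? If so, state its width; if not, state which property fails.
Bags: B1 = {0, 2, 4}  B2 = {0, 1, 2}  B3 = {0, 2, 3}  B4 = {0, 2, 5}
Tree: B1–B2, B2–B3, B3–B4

Yes; width 2.

Vertex coverage: the bags together contain {0, 1, 2, 3, 4, 5}, the full vertex set. Edge coverage: each edge of G has both endpoints in at least one bag. Running intersection: for every vertex, the bags containing it form a connected subtree. All three properties hold, so this is a valid tree decomposition of width max|bag| − 1 = 2, and hence tw(G) ≤ 2.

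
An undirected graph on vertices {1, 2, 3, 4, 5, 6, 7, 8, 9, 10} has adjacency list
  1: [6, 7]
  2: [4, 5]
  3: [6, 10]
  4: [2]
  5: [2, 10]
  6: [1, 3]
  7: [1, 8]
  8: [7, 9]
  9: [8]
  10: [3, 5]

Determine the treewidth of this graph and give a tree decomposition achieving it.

Treewidth 1.
One optimal decomposition is:
Bags: B1 = {8, 9}  B2 = {7, 8}  B3 = {1, 7}  B4 = {1, 6}  B5 = {3, 6}  B6 = {3, 10}  B7 = {5, 10}  B8 = {2, 5}  B9 = {2, 4}
Tree: B1–B2, B2–B3, B3–B4, B4–B5, B5–B6, B6–B7, B7–B8, B8–B9

The largest bag has 2 vertices, giving width 1; this decomposition certifies tw(G) ≤ 1. Since G has at least one edge (e.g. 9–8), it is not an edgeless graph, so tw(G) ≥ 1. Combining the bounds, tw(G) = 1.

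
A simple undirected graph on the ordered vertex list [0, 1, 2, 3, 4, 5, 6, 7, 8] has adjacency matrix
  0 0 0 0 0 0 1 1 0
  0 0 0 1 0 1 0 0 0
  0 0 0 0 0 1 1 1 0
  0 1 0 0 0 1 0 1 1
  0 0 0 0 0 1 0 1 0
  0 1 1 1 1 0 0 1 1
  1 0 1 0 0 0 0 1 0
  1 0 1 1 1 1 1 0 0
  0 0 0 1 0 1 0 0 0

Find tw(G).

A width-2 tree decomposition is:
Bags: B1 = {2, 5, 7}  B2 = {3, 5, 7}  B3 = {3, 5, 8}  B4 = {2, 6, 7}  B5 = {1, 3, 5}  B6 = {4, 5, 7}  B7 = {0, 6, 7}
Tree: B1–B2, B2–B3, B1–B4, B2–B5, B2–B6, B4–B7
Each bag holds 3 vertices, so the decomposition has width 2, which upper-bounds the treewidth. Conversely, {0, 6, 7} is a clique of size 3, and the vertices of any clique must share a bag in every tree decomposition; so some bag has ≥ 3 vertices and tw(G) ≥ 2. Combining the bounds, tw(G) = 2.

2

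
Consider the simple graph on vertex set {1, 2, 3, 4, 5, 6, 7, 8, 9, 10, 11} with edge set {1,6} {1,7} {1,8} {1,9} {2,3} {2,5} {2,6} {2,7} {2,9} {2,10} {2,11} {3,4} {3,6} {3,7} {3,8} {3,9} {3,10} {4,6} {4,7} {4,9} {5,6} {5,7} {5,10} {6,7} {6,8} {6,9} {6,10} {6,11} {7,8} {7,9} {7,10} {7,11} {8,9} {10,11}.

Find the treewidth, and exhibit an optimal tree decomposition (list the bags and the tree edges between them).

Each bag holds 5 vertices, so the decomposition has width 4, which upper-bounds the treewidth. For the lower bound, the 5 vertices {1, 6, 7, 8, 9} are pairwise adjacent, and any tree decomposition puts a clique entirely inside one bag — forcing width ≥ 4. The upper and lower bounds meet at 4, so that is the treewidth.

Treewidth 4.
One optimal decomposition is:
Bags: B1 = {2, 3, 6, 7, 10}  B2 = {2, 3, 6, 7, 9}  B3 = {3, 4, 6, 7, 9}  B4 = {3, 6, 7, 8, 9}  B5 = {2, 6, 7, 10, 11}  B6 = {1, 6, 7, 8, 9}  B7 = {2, 5, 6, 7, 10}
Tree: B1–B2, B2–B3, B2–B4, B1–B5, B4–B6, B1–B7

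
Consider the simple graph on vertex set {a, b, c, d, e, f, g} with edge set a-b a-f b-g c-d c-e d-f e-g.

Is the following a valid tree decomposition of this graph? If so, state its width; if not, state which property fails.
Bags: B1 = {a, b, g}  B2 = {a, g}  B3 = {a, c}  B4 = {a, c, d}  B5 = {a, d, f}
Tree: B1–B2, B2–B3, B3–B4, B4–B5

A tree decomposition must satisfy three properties: every vertex lies in some bag; for every edge, both endpoints lie together in some bag; and for every vertex, the bags containing it form a connected subtree. Here vertex e appears in no bag, so the decomposition is invalid.

No — vertex e appears in no bag.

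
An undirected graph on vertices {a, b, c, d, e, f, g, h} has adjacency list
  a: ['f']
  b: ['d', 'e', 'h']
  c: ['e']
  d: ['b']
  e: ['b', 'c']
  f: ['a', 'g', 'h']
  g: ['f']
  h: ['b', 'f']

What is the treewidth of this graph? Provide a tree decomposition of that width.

Treewidth 1.
Bags: B1 = {a, f}  B2 = {f, h}  B3 = {b, h}  B4 = {b, d}  B5 = {f, g}  B6 = {b, e}  B7 = {c, e}
Tree: B1–B2, B2–B3, B3–B4, B2–B5, B4–B6, B6–B7

Every bag has size at most 2, so the width is 2 − 1 = 1 and tw(G) ≤ 1. Since G has at least one edge (e.g. a–f), it is not an edgeless graph, so tw(G) ≥ 1. Therefore the treewidth is 1.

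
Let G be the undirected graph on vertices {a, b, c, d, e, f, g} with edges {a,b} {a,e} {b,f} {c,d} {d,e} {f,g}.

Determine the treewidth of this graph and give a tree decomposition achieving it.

Treewidth 1.
One optimal decomposition is:
Bags: B1 = {c, d}  B2 = {d, e}  B3 = {a, e}  B4 = {a, b}  B5 = {b, f}  B6 = {f, g}
Tree: B1–B2, B2–B3, B3–B4, B4–B5, B5–B6

The largest bag has 2 vertices, giving width 1; this decomposition certifies tw(G) ≤ 1. Since G has at least one edge (e.g. c–d), it is not an edgeless graph, so tw(G) ≥ 1. Therefore the treewidth is 1.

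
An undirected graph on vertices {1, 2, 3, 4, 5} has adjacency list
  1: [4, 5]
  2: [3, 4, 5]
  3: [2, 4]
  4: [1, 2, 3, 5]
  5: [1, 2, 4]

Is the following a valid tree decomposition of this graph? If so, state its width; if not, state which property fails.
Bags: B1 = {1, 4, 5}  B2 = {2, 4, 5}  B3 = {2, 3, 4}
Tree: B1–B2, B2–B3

Vertex coverage: the bags together contain {1, 2, 3, 4, 5}, the full vertex set. Edge coverage: each edge of G has both endpoints in at least one bag. Running intersection: for every vertex, the bags containing it form a connected subtree. All three properties hold, so this is a valid tree decomposition of width max|bag| − 1 = 2, and hence tw(G) ≤ 2.

Yes; width 2.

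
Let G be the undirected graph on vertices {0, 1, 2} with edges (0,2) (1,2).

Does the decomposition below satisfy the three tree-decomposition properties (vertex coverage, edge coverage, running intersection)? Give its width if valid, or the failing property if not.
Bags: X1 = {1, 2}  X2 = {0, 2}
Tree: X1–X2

Checking the three conditions: (i) the bags cover all of {0, 1, 2}; (ii) for each edge, some bag contains both endpoints; (iii) the bags containing any fixed vertex form a subtree. All hold, so the decomposition is valid with width 2 − 1 = 1.

Yes; width 1.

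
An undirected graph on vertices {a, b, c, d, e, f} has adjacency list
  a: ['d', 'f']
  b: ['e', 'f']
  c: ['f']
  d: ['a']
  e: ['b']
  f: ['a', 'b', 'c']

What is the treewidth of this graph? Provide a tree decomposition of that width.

Every bag has size at most 2, so the width is 2 − 1 = 1 and tw(G) ≤ 1. Since G has at least one edge (e.g. c–f), it is not an edgeless graph, so tw(G) ≥ 1. Hence tw(G) = 1 exactly.

Treewidth 1.
Bags: B1 = {c, f}  B2 = {b, f}  B3 = {a, f}  B4 = {a, d}  B5 = {b, e}
Tree: B1–B2, B2–B3, B3–B4, B2–B5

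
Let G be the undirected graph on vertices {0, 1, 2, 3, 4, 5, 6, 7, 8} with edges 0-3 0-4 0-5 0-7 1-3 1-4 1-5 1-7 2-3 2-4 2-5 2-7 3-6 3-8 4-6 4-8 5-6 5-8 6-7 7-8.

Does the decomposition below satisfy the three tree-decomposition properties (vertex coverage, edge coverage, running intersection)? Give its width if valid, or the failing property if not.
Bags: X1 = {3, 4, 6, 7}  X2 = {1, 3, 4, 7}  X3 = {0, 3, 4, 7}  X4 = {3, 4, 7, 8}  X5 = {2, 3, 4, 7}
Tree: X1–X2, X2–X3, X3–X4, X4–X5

No — vertex 5 appears in no bag.

A tree decomposition must satisfy three properties: every vertex lies in some bag; for every edge, both endpoints lie together in some bag; and for every vertex, the bags containing it form a connected subtree. Here vertex 5 appears in no bag, so the decomposition is invalid.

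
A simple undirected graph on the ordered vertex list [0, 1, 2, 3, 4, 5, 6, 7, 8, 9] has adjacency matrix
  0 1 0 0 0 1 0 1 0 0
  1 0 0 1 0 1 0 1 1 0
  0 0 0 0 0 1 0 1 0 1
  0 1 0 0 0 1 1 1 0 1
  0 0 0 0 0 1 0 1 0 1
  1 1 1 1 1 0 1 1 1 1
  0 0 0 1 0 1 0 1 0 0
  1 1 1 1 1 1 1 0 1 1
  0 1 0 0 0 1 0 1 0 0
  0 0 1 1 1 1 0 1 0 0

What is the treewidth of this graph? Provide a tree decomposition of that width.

Each bag holds 4 vertices, so the decomposition has width 3, which upper-bounds the treewidth. For the lower bound, the 4 vertices {0, 1, 5, 7} are pairwise adjacent, and any tree decomposition puts a clique entirely inside one bag — forcing width ≥ 3. Hence tw(G) = 3 exactly.

Treewidth 3.
One such decomposition:
Bags: B1 = {3, 5, 7, 9}  B2 = {1, 3, 5, 7}  B3 = {3, 5, 6, 7}  B4 = {2, 5, 7, 9}  B5 = {1, 5, 7, 8}  B6 = {0, 1, 5, 7}  B7 = {4, 5, 7, 9}
Tree: B1–B2, B2–B3, B1–B4, B2–B5, B5–B6, B4–B7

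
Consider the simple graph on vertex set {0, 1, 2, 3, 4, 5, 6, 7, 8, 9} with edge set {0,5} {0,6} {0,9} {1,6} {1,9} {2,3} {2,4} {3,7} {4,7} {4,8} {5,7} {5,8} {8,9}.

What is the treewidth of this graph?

A width-2 tree decomposition is:
Bags: B1 = {0, 1, 6}  B2 = {0, 1, 9}  B3 = {0, 5, 9}  B4 = {5, 8, 9}  B5 = {5, 7, 8}  B6 = {4, 7, 8}  B7 = {3, 4, 7}  B8 = {2, 3, 4}
Tree: B1–B2, B2–B3, B3–B4, B4–B5, B5–B6, B6–B7, B7–B8
Every bag has size at most 3, so the width is 3 − 1 = 2 and tw(G) ≤ 2. The edges 6–1–9–0–6 form a cycle, so G is not a tree and its treewidth is at least 2. The upper and lower bounds meet at 2, so that is the treewidth.

2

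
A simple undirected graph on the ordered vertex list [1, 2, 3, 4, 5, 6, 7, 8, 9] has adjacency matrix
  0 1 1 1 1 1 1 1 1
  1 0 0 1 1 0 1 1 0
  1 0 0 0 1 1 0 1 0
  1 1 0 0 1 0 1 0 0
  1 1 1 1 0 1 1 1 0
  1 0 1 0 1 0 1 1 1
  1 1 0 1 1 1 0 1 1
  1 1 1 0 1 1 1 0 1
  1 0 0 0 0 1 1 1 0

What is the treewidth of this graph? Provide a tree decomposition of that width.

Treewidth 4.
One such decomposition:
Bags: B1 = {1, 5, 6, 7, 8}  B2 = {1, 2, 5, 7, 8}  B3 = {1, 6, 7, 8, 9}  B4 = {1, 2, 4, 5, 7}  B5 = {1, 3, 5, 6, 8}
Tree: B1–B2, B1–B3, B2–B4, B1–B5

The largest bag has 5 vertices, giving width 4; this decomposition certifies tw(G) ≤ 4. On the other hand G contains the 5-clique {1, 6, 7, 8, 9}. A clique must lie in a single bag of any decomposition, so no decomposition can have width below 4. Combining the bounds, tw(G) = 4.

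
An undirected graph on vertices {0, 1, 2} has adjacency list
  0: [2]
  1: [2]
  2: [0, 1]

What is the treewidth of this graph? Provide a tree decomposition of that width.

Treewidth 1.
Bags: B1 = {1, 2}  B2 = {0, 2}
Tree: B1–B2

Every bag has size at most 2, so the width is 2 − 1 = 1 and tw(G) ≤ 1. G has an edge, so its treewidth is at least 1. Therefore the treewidth is 1.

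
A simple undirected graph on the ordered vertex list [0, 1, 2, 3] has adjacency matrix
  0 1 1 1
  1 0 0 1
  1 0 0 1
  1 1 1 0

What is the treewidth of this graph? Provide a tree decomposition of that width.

Treewidth 2.
Bags: B1 = {0, 2, 3}  B2 = {0, 1, 3}
Tree: B1–B2

Each bag holds 3 vertices, so the decomposition has width 2, which upper-bounds the treewidth. For the lower bound, the 3 vertices {0, 1, 3} are pairwise adjacent, and any tree decomposition puts a clique entirely inside one bag — forcing width ≥ 2. The upper and lower bounds meet at 2, so that is the treewidth.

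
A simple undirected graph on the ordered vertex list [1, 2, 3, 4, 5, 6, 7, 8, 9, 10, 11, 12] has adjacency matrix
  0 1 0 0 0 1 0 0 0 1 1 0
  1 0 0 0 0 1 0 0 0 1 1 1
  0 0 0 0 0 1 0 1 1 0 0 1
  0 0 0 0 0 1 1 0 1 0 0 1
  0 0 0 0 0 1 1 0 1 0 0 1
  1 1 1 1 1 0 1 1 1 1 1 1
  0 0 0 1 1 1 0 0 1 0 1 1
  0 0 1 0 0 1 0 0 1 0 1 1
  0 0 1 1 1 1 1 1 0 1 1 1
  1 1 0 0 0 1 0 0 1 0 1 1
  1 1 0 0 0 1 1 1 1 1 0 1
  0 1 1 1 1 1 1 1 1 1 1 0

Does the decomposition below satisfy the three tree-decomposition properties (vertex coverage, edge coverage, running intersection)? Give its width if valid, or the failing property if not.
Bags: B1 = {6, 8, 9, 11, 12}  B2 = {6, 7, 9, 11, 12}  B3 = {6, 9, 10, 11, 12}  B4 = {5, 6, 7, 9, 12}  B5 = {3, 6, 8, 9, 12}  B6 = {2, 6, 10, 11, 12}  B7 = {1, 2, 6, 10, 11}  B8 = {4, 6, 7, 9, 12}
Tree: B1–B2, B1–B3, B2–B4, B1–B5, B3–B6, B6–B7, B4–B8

Vertex coverage: the bags together contain {1, 2, 3, 4, 5, 6, 7, 8, 9, 10, 11, 12}, the full vertex set. Edge coverage: each edge of G has both endpoints in at least one bag. Running intersection: for every vertex, the bags containing it form a connected subtree. All three properties hold, so this is a valid tree decomposition of width max|bag| − 1 = 4, and hence tw(G) ≤ 4.

Yes; width 4.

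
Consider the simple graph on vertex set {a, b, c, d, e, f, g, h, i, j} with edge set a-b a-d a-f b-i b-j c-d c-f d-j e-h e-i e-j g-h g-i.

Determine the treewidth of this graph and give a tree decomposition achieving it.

Treewidth 2.
One such decomposition:
Bags: B1 = {c, d, f}  B2 = {a, d, f}  B3 = {a, d, j}  B4 = {a, b, j}  B5 = {b, e, j}  B6 = {b, e, i}  B7 = {e, h, i}  B8 = {g, h, i}
Tree: B1–B2, B2–B3, B3–B4, B4–B5, B5–B6, B6–B7, B7–B8

The largest bag has 3 vertices, giving width 2; this decomposition certifies tw(G) ≤ 2. For the lower bound, G contains the cycle c–f–a–d–c, so G is not a forest; only forests have treewidth ≤ 1, hence tw(G) ≥ 2. The upper and lower bounds meet at 2, so that is the treewidth.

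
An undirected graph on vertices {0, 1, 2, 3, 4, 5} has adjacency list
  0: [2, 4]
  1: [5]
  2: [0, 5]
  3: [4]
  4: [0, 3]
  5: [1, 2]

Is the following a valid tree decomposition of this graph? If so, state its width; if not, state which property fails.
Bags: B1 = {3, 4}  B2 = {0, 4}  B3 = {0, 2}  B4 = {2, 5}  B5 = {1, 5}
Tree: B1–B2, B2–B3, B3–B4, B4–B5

Yes; width 1.

Checking the three conditions: (i) the bags cover all of {0, 1, 2, 3, 4, 5}; (ii) for each edge, some bag contains both endpoints; (iii) the bags containing any fixed vertex form a subtree. All hold, so the decomposition is valid with width 2 − 1 = 1.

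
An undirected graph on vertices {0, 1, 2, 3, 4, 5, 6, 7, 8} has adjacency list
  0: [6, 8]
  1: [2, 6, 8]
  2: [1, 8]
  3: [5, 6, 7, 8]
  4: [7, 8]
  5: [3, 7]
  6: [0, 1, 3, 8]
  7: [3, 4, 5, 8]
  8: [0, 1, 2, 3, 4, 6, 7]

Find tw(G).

2

A width-2 tree decomposition is:
Bags: B1 = {3, 5, 7}  B2 = {3, 7, 8}  B3 = {3, 6, 8}  B4 = {4, 7, 8}  B5 = {1, 6, 8}  B6 = {1, 2, 8}  B7 = {0, 6, 8}
Tree: B1–B2, B2–B3, B2–B4, B3–B5, B5–B6, B3–B7
The largest bag has 3 vertices, giving width 2; this decomposition certifies tw(G) ≤ 2. For the lower bound, the 3 vertices {1, 2, 8} are pairwise adjacent, and any tree decomposition puts a clique entirely inside one bag — forcing width ≥ 2. Therefore the treewidth is 2.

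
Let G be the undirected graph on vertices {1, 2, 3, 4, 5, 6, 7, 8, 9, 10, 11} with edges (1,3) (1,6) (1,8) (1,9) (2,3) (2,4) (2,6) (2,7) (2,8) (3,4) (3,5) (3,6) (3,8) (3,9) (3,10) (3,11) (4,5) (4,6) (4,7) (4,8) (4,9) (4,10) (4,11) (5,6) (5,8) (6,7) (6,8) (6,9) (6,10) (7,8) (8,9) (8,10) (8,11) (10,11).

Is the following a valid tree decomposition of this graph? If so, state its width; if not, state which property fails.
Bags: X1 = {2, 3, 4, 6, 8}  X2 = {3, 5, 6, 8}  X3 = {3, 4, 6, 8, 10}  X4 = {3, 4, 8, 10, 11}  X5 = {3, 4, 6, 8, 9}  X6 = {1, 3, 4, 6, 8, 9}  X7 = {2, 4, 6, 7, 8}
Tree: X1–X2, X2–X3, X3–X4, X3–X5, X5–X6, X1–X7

No — edge (4,5) lies in no bag.

A tree decomposition must satisfy three properties: every vertex lies in some bag; for every edge, both endpoints lie together in some bag; and for every vertex, the bags containing it form a connected subtree. Here edge (4,5) lies in no bag, so the decomposition is invalid.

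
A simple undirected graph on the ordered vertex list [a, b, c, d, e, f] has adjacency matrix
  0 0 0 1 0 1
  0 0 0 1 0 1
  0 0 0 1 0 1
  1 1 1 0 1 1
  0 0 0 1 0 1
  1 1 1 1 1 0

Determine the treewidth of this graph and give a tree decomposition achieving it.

Treewidth 2.
One optimal decomposition is:
Bags: B1 = {d, e, f}  B2 = {a, d, f}  B3 = {c, d, f}  B4 = {b, d, f}
Tree: B1–B2, B1–B3, B2–B4

The largest bag has 3 vertices, giving width 2; this decomposition certifies tw(G) ≤ 2. For the lower bound, the 3 vertices {d, e, f} are pairwise adjacent, and any tree decomposition puts a clique entirely inside one bag — forcing width ≥ 2. Combining the bounds, tw(G) = 2.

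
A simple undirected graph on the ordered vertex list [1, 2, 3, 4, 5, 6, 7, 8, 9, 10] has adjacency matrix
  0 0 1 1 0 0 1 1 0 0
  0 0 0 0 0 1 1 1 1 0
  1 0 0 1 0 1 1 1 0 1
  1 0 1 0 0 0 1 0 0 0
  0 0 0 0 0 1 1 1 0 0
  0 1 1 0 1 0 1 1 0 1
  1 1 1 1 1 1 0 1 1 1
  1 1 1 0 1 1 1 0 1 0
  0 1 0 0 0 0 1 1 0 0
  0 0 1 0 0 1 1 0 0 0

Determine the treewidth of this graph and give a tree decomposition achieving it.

Treewidth 3.
One such decomposition:
Bags: B1 = {3, 6, 7, 8}  B2 = {2, 6, 7, 8}  B3 = {1, 3, 7, 8}  B4 = {3, 6, 7, 10}  B5 = {1, 3, 4, 7}  B6 = {2, 7, 8, 9}  B7 = {5, 6, 7, 8}
Tree: B1–B2, B1–B3, B1–B4, B3–B5, B2–B6, B2–B7

Each bag holds 4 vertices, so the decomposition has width 3, which upper-bounds the treewidth. On the other hand G contains the 4-clique {1, 3, 7, 8}. A clique must lie in a single bag of any decomposition, so no decomposition can have width below 3. Combining the bounds, tw(G) = 3.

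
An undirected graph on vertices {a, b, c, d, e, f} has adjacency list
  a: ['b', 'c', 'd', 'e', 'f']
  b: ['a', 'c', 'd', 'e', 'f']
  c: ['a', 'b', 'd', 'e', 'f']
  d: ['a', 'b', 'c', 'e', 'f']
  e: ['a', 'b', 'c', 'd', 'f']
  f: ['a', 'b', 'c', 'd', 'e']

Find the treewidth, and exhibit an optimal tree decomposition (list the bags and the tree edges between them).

Treewidth 5.
Bags: B1 = {a, b, c, d, e, f}
Tree: (single bag)

With just one bag of size 6, the width is 6 − 1 = 5, so tw(G) ≤ 5. For the lower bound, the 6 vertices {a, b, c, d, e, f} are pairwise adjacent, and any tree decomposition puts a clique entirely inside one bag — forcing width ≥ 5. The upper and lower bounds meet at 5, so that is the treewidth.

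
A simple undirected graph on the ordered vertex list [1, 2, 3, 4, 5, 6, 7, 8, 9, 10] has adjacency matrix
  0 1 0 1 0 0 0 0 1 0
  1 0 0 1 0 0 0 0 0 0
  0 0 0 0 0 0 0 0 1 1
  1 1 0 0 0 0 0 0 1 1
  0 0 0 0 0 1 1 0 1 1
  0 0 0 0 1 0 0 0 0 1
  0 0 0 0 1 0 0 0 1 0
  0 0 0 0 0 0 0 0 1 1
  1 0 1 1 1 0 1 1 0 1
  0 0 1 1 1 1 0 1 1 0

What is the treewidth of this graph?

A width-2 tree decomposition is:
Bags: B1 = {5, 9, 10}  B2 = {4, 9, 10}  B3 = {1, 4, 9}  B4 = {8, 9, 10}  B5 = {1, 2, 4}  B6 = {3, 9, 10}  B7 = {5, 7, 9}  B8 = {5, 6, 10}
Tree: B1–B2, B2–B3, B2–B4, B3–B5, B2–B6, B1–B7, B1–B8
Each bag holds 3 vertices, so the decomposition has width 2, which upper-bounds the treewidth. For the lower bound, the 3 vertices {1, 4, 9} are pairwise adjacent, and any tree decomposition puts a clique entirely inside one bag — forcing width ≥ 2. The upper and lower bounds meet at 2, so that is the treewidth.

2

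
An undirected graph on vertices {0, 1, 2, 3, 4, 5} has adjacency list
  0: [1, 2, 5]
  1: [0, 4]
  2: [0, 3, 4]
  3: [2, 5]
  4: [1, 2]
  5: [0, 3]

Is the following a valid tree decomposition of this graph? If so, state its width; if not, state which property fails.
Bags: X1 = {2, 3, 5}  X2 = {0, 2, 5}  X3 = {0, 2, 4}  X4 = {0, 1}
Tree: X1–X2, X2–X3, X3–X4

A tree decomposition must satisfy three properties: every vertex lies in some bag; for every edge, both endpoints lie together in some bag; and for every vertex, the bags containing it form a connected subtree. Here edge (4,1) lies in no bag, so the decomposition is invalid.

No — edge (4,1) lies in no bag.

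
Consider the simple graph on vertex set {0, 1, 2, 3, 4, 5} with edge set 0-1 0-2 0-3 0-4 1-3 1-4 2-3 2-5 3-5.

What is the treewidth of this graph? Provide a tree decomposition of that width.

Treewidth 2.
Bags: B1 = {0, 1, 3}  B2 = {0, 1, 4}  B3 = {0, 2, 3}  B4 = {2, 3, 5}
Tree: B1–B2, B1–B3, B3–B4

The largest bag has 3 vertices, giving width 2; this decomposition certifies tw(G) ≤ 2. For the lower bound, the 3 vertices {0, 1, 3} are pairwise adjacent, and any tree decomposition puts a clique entirely inside one bag — forcing width ≥ 2. Therefore the treewidth is 2.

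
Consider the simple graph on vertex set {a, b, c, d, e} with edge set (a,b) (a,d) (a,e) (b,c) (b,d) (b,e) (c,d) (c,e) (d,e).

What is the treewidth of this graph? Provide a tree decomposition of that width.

Each bag holds 4 vertices, so the decomposition has width 3, which upper-bounds the treewidth. Conversely, {b, c, d, e} is a clique of size 4, and the vertices of any clique must share a bag in every tree decomposition; so some bag has ≥ 4 vertices and tw(G) ≥ 3. Therefore the treewidth is 3.

Treewidth 3.
One such decomposition:
Bags: B1 = {a, b, d, e}  B2 = {b, c, d, e}
Tree: B1–B2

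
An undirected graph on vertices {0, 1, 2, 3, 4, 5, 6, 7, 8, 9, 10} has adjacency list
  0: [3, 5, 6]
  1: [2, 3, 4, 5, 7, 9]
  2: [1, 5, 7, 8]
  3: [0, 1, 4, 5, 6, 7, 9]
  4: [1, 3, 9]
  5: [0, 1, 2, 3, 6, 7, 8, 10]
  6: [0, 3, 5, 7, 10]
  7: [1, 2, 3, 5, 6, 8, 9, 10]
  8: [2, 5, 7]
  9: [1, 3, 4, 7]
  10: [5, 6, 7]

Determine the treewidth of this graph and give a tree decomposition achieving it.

Treewidth 3.
One optimal decomposition is:
Bags: B1 = {3, 5, 6, 7}  B2 = {1, 3, 5, 7}  B3 = {1, 2, 5, 7}  B4 = {5, 6, 7, 10}  B5 = {0, 3, 5, 6}  B6 = {2, 5, 7, 8}  B7 = {1, 3, 7, 9}  B8 = {1, 3, 4, 9}
Tree: B1–B2, B2–B3, B1–B4, B1–B5, B3–B6, B2–B7, B7–B8

Every bag has size at most 4, so the width is 4 − 1 = 3 and tw(G) ≤ 3. For the lower bound, the 4 vertices {1, 3, 4, 9} are pairwise adjacent, and any tree decomposition puts a clique entirely inside one bag — forcing width ≥ 3. The upper and lower bounds meet at 3, so that is the treewidth.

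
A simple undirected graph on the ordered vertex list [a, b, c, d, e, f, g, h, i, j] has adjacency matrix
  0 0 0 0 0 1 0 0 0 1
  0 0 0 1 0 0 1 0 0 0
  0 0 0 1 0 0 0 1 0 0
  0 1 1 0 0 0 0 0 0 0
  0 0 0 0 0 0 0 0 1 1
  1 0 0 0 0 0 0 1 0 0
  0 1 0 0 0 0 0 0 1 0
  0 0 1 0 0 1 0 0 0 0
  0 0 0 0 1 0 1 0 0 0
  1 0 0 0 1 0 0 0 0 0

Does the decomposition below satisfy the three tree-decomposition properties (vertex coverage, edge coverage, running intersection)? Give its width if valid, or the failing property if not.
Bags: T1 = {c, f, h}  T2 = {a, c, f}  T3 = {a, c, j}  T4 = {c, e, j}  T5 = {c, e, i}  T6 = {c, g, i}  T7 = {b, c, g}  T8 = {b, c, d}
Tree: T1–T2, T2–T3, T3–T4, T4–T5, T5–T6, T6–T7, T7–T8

Vertex coverage: the bags together contain {a, b, c, d, e, f, g, h, i, j}, the full vertex set. Edge coverage: each edge of G has both endpoints in at least one bag. Running intersection: for every vertex, the bags containing it form a connected subtree. All three properties hold, so this is a valid tree decomposition of width max|bag| − 1 = 2, and hence tw(G) ≤ 2.

Yes; width 2.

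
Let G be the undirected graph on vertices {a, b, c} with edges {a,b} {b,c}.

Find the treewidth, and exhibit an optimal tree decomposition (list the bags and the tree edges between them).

Every bag has size at most 2, so the width is 2 − 1 = 1 and tw(G) ≤ 1. Since G has at least one edge (e.g. b–c), it is not an edgeless graph, so tw(G) ≥ 1. Therefore the treewidth is 1.

Treewidth 1.
Bags: B1 = {b, c}  B2 = {a, b}
Tree: B1–B2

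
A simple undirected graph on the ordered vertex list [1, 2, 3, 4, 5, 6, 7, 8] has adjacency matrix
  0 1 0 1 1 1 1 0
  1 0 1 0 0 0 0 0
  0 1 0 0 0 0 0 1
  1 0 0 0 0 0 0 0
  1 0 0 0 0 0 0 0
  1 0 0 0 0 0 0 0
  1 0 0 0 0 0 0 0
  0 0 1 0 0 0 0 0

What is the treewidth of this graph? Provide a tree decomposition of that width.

Each bag holds 2 vertices, so the decomposition has width 1, which upper-bounds the treewidth. Any graph with an edge has treewidth ≥ 1, and G has the edge 5–1. Therefore the treewidth is 1.

Treewidth 1.
One such decomposition:
Bags: B1 = {1, 5}  B2 = {1, 2}  B3 = {1, 7}  B4 = {1, 6}  B5 = {2, 3}  B6 = {1, 4}  B7 = {3, 8}
Tree: B1–B2, B1–B3, B2–B4, B2–B5, B3–B6, B5–B7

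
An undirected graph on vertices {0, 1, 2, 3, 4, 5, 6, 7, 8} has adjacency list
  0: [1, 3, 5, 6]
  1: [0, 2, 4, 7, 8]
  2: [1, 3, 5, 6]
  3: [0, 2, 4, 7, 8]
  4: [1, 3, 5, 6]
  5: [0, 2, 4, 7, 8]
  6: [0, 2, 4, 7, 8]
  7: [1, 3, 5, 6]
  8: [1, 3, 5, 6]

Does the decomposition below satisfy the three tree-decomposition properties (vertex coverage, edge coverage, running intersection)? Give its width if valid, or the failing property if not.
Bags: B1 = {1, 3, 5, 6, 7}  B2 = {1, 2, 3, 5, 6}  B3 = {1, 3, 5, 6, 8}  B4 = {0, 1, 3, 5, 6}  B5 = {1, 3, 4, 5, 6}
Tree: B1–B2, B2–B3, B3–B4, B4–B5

Yes; width 4.

Vertex coverage: the bags together contain {0, 1, 2, 3, 4, 5, 6, 7, 8}, the full vertex set. Edge coverage: each edge of G has both endpoints in at least one bag. Running intersection: for every vertex, the bags containing it form a connected subtree. All three properties hold, so this is a valid tree decomposition of width max|bag| − 1 = 4, and hence tw(G) ≤ 4.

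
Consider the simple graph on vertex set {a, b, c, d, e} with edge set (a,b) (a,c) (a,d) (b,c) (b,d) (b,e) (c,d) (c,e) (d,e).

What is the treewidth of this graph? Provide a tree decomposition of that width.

Treewidth 3.
One such decomposition:
Bags: B1 = {b, c, d, e}  B2 = {a, b, c, d}
Tree: B1–B2

Every bag has size at most 4, so the width is 4 − 1 = 3 and tw(G) ≤ 3. Conversely, {b, c, d, e} is a clique of size 4, and the vertices of any clique must share a bag in every tree decomposition; so some bag has ≥ 4 vertices and tw(G) ≥ 3. The upper and lower bounds meet at 3, so that is the treewidth.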